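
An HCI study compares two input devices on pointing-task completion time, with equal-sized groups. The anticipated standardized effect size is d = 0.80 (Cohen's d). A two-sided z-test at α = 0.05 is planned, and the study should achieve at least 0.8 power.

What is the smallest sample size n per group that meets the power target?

n = 25 per group

For power 0.8 need Φ(δ − z_{0.025}) = 0.8, so δ = z_{0.025} + z_{0.20} = 1.960 + 0.842 = 2.802.
(The Φ(−δ − z_{α/2}) term is vanishingly small for δ > 0 and is dropped in the standard sample-size formula.)
δ = d·√(n/2) ⇒ n = 2(δ/d)² = 2 × (2.802 / 0.80)² = 24.53.
Rounding up, n = 25 per group.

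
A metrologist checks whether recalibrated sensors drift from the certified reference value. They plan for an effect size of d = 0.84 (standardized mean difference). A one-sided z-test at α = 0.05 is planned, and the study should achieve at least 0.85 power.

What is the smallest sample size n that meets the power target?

n = 11

Set Φ(δ − 1.645) = 0.85; then δ − 1.645 = Φ⁻¹(0.85) = 1.036, giving δ = 2.681.
δ = d·√n ⇒ n = (δ/d)² = (2.681 / 0.84)² = 10.19.
Rounding up, n = 11.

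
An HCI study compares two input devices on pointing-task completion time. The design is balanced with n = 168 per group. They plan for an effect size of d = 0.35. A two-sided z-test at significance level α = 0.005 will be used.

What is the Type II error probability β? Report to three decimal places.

β ≈ 0.344

Noncentrality parameter: δ = d·√(n/2) = 0.35 × √(168/2) = 3.2078
Critical value for a two-sided test at α = 0.005: z_{α/2} = 2.807.
Power = Φ(δ − 2.807) + Φ(−δ − 2.807) = Φ(0.401) + Φ(-6.015) = 0.6557 + 0.0000 = 0.6557.
Type II error: β = 1 − power = 1 − 0.6557 = 0.3443.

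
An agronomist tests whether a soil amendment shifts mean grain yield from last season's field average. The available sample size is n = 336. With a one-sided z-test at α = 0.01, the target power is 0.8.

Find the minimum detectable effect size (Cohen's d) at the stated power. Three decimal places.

Need Φ(δ − 2.326) = 0.8, so δ = 2.326 + 0.842 = 3.168.
δ = d·√n ⇒ d = δ/√n = 3.168/√336 = 0.1728.

d ≈ 0.173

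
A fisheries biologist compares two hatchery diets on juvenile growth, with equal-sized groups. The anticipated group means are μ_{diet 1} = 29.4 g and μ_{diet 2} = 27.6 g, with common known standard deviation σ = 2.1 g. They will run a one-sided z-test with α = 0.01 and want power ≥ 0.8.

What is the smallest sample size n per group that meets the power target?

n = 28 per group

Standardized effect: d = |μ_{diet 1} − μ_{diet 2}| / σ = |29.4 − 27.6| / 2.1 = 0.8571
Set Φ(δ − 2.326) = 0.8; then δ − 2.326 = Φ⁻¹(0.8) = 0.842, giving δ = 3.168.
δ = d·√(n/2) ⇒ n = 2(δ/d)² = 2 × (3.168 / 0.8571)² = 27.32.
Round up to the next whole unit.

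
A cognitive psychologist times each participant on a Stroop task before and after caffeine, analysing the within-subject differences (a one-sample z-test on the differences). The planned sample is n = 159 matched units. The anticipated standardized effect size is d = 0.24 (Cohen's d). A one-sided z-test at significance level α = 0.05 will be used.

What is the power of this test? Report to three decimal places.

Noncentrality parameter: λ = d·√n = 0.24 × √159 = 3.0263
Critical value for a one-sided test at α = 0.05: z_α = 1.645.
Power = Φ(λ − 1.645) = Φ(1.381) = 0.9164.

Power ≈ 0.916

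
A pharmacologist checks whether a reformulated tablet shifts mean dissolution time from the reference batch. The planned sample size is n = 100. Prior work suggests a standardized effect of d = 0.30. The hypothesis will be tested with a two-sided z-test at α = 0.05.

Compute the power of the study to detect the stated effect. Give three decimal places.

Noncentrality parameter: δ = d·√n = 0.30 × √100 = 3.0000
Critical value for a two-sided test at α = 0.05: z_{α/2} = 1.960.
Power = Φ(δ − 1.960) + Φ(−δ − 1.960) = Φ(1.040) + Φ(-4.960) = 0.8508 + 0.0000 = 0.8508.

Power ≈ 0.851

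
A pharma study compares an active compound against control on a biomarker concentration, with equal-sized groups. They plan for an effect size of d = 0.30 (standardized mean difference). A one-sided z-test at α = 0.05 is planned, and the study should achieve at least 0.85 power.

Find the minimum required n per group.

n = 160 per group

Set Φ(δ − 1.645) = 0.85; then δ − 1.645 = Φ⁻¹(0.85) = 1.036, giving δ = 2.681.
δ = d·√(n/2) ⇒ n = 2(δ/d)² = 2 × (2.681 / 0.30)² = 159.76.
Round up to the next whole unit.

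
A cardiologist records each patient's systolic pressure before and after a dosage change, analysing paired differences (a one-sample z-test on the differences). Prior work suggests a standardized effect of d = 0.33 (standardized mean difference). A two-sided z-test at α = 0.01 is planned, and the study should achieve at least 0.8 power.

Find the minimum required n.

n = 108

For power 0.8 need Φ(δ − z_{0.005}) = 0.8, so δ = z_{0.005} + z_{0.20} = 2.576 + 0.842 = 3.417.
(For δ > 0 the lower-tail rejection region contributes negligibly to power, so the one-term inversion is standard.)
δ = d·√n ⇒ n = (δ/d)² = (3.417 / 0.33)² = 107.24.
Rounding up, n = 108.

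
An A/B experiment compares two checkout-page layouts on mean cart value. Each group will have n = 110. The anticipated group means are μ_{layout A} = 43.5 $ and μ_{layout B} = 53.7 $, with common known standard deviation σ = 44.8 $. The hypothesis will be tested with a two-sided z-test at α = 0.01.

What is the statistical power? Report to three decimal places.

Power ≈ 0.187

Standardized effect: d = |μ_{layout A} − μ_{layout B}| / σ = |43.5 − 53.7| / 44.8 = 0.2277
Noncentrality parameter: δ = d·√(n/2) = 0.2277 × √(110/2) = 1.6885
Two-sided α = 0.01 → critical value z_{0.005} = 2.576.
Power = Φ(δ − 2.576) + Φ(−δ − 2.576) = Φ(-0.887) + Φ(-4.264) = 0.1875 + 0.0000 = 0.1875.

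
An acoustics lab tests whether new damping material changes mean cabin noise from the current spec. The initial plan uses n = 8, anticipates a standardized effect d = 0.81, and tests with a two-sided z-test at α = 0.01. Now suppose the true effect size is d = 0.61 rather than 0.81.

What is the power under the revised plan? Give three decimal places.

Power ≈ 0.198

With d = 0.61: δ = d·√n = 0.61 × √8 = 1.7253. Critical value z_{0.005} = 2.576.
Revised power = Φ(δ − 2.576) + Φ(−δ − 2.576) = Φ(-0.850) + Φ(-4.301) = 0.1975 + 0.0000 = 0.1975.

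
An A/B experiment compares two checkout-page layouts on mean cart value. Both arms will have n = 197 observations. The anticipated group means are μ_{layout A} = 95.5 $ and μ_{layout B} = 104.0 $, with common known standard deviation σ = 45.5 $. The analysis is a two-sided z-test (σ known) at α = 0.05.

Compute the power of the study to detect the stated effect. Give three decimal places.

Standardized effect: d = |μ_{layout A} − μ_{layout B}| / σ = |95.5 − 104.0| / 45.5 = 0.1868
Noncentrality parameter: δ = d·√(n/2) = 0.1868 × √(197/2) = 1.8541
Critical value for a two-sided test at α = 0.05: z_{α/2} = 1.960.
Power = Φ(δ − 1.960) + Φ(−δ − 1.960) = Φ(-0.106) + Φ(-3.814) = 0.4578 + 0.0001 = 0.4579.

Power ≈ 0.458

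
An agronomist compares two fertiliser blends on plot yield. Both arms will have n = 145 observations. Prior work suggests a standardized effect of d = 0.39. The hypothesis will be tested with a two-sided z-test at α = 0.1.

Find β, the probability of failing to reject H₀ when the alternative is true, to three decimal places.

β ≈ 0.047

Noncentrality parameter: δ = d·√(n/2) = 0.39 × √(145/2) = 3.3207
Critical value for a two-sided test at α = 0.1: z_{α/2} = 1.645.
Power = Φ(δ − 1.645) + Φ(−δ − 1.645) = Φ(1.676) + Φ(-4.966) = 0.9531 + 0.0000 = 0.9531.
Type II error: β = 1 − power = 1 − 0.9531 = 0.0469.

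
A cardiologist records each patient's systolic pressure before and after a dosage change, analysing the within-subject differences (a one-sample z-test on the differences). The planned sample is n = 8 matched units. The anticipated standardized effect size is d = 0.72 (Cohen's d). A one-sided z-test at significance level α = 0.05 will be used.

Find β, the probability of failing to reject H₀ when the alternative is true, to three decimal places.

β ≈ 0.348

Noncentrality parameter: δ = d·√n = 0.72 × √8 = 2.0365
One-sided α = 0.05 → critical value z_{0.05} = 1.645.
Power = P(Z > 1.645 − δ) = Φ(0.392) = 0.6523.
Type II error: β = 1 − power = 1 − 0.6523 = 0.3477.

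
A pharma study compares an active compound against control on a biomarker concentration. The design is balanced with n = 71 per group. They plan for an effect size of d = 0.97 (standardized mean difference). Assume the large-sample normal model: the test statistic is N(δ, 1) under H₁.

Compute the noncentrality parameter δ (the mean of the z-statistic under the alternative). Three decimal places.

δ ≈ 5.779

The noncentrality parameter scales effect size by the design's sample-size factor: δ = d·√(n/2) = 0.97 × √(71/2) = 5.7794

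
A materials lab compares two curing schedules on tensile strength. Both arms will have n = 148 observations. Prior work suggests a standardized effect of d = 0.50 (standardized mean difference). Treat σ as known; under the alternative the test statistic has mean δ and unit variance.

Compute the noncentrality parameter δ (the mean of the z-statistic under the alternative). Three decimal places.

The noncentrality parameter scales effect size by the design's sample-size factor: δ = d·√(n/2) = 0.50 × √(148/2) = 4.3012

δ ≈ 4.301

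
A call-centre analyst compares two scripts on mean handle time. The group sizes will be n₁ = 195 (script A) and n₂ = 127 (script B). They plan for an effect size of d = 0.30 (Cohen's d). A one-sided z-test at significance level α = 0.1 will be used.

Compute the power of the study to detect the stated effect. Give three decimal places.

Noncentrality parameter: δ = d / √(1/n₁ + 1/n₂) = 0.30 / √(1/195 + 1/127) = 2.6309
One-sided α = 0.1 → critical value z_{0.1} = 1.282.
Power = Φ(δ − 1.282) = Φ(1.349) = 0.9114.

Power ≈ 0.911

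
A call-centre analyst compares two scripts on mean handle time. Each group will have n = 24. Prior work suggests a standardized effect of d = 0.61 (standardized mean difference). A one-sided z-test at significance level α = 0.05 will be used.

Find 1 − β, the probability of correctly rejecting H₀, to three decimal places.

Noncentrality parameter: δ = d·√(n/2) = 0.61 × √(24/2) = 2.1131
Critical value for a one-sided test at α = 0.05: z_α = 1.645.
Power = P(Z > 1.645 − δ) = Φ(0.468) = 0.6802.

Power ≈ 0.680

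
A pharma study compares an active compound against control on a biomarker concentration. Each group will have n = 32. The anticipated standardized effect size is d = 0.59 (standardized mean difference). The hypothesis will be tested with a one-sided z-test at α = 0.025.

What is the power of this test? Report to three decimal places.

Power ≈ 0.655

Noncentrality parameter: δ = d·√(n/2) = 0.59 × √(32/2) = 2.3600
One-sided α = 0.025 → critical value z_{0.025} = 1.960.
Power = P(Z > 1.960 − δ) = Φ(0.400) = 0.6554.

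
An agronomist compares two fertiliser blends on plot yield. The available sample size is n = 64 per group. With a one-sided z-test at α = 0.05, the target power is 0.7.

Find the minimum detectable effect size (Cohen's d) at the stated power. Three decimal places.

d ≈ 0.383

Need Φ(δ − 1.645) = 0.7, so δ = 1.645 + 0.524 = 2.169.
δ = d·√(n/2) ⇒ d = δ/√(n/2) = 2.169/√(64/2) = 0.3835.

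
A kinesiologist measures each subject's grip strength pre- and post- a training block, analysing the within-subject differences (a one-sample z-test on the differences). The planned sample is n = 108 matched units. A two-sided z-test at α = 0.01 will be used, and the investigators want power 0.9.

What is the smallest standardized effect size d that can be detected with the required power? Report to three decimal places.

Need Φ(δ − 2.576) = 0.9, so δ = 2.576 + 1.282 = 3.857.
(Lower-tail contribution to power is negligible for δ > 0.)
δ = d·√n ⇒ d = δ/√n = 3.857/√108 = 0.3712.

d ≈ 0.371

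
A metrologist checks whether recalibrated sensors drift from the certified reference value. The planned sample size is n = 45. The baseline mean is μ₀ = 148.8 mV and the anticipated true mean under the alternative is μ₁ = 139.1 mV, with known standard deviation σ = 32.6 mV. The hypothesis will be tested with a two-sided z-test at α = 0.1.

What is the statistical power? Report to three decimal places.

Power ≈ 0.637

Standardized effect: d = |μ₁ − μ₀| / σ = |139.1 − 148.8| / 32.6 = 0.2975
Noncentrality parameter: δ = d·√n = 0.2975 × √45 = 1.9960
Two-sided α = 0.1 → critical value z_{0.05} = 1.645.
Power = Φ(δ − 1.645) + Φ(−δ − 1.645) = Φ(0.351) + Φ(-3.641) = 0.6373 + 0.0001 = 0.6374.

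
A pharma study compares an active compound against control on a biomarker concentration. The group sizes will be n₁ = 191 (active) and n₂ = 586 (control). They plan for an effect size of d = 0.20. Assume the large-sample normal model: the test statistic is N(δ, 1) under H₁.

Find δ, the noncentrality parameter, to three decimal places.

δ = d / √(1/n₁ + 1/n₂) = 0.20 / √(1/191 + 1/586) = 2.4004

δ ≈ 2.400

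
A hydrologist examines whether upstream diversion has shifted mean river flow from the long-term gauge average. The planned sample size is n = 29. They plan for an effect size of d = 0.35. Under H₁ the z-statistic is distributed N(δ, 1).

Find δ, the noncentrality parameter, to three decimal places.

δ ≈ 1.885

The noncentrality parameter scales effect size by the design's sample-size factor: δ = d·√n = 0.35 × √29 = 1.8848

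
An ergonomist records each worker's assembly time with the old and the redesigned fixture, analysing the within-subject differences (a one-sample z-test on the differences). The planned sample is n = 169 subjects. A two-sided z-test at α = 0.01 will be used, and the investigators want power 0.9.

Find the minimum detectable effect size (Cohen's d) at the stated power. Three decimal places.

d ≈ 0.297

Required noncentrality: δ = z_{0.005} + z_{0.10} = 2.576 + 1.282 = 3.857.
(Lower-tail contribution to power is negligible for δ > 0.)
δ = d·√n ⇒ d = δ/√n = 3.857/√169 = 0.2967.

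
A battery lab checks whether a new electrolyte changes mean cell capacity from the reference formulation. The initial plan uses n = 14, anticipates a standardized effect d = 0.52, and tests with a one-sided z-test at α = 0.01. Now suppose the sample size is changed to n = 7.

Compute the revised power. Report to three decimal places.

Power ≈ 0.171

With n = 7: δ = d·√n = 0.52 × √7 = 1.3758. Critical value z_{0.01} = 2.326.
Revised power = Φ(δ − 2.326) = Φ(-0.951) = 0.1709.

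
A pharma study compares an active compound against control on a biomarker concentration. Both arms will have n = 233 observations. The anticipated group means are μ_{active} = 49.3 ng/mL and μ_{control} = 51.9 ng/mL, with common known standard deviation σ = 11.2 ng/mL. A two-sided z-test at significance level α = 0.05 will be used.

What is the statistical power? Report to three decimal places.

Standardized effect: d = |μ_{active} − μ_{control}| / σ = |49.3 − 51.9| / 11.2 = 0.2321
Noncentrality parameter: λ = d·√(n/2) = 0.2321 × √(233/2) = 2.5056
Critical value for a two-sided test at α = 0.05: z_{α/2} = 1.960.
Power = Φ(λ − 1.960) + Φ(−λ − 1.960) = Φ(0.546) + Φ(-4.466) = 0.7074 + 0.0000 = 0.7074.

Power ≈ 0.707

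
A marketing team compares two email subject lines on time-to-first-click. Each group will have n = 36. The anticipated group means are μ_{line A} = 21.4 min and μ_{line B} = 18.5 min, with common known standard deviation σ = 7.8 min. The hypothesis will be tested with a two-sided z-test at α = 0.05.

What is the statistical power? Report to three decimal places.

Standardized effect: d = |μ_{line A} − μ_{line B}| / σ = |21.4 − 18.5| / 7.8 = 0.3718
Noncentrality parameter: δ = d·√(n/2) = 0.3718 × √(36/2) = 1.5774
Critical value for a two-sided test at α = 0.05: z_{α/2} = 1.960.
Power = Φ(δ − 1.960) + Φ(−δ − 1.960) = Φ(-0.383) + Φ(-3.537) = 0.3510 + 0.0002 = 0.3512.

Power ≈ 0.351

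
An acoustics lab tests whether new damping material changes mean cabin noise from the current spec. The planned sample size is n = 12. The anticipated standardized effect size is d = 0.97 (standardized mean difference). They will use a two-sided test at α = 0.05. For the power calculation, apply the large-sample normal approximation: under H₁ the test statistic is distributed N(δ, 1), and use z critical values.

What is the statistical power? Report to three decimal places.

Power ≈ 0.919

Noncentrality parameter: δ = d·√n = 0.97 × √12 = 3.3602
Critical value for a two-sided test at α = 0.05: z_{α/2} = 1.960.
Power = Φ(δ − 1.960) + Φ(−δ − 1.960) = Φ(1.400) + Φ(-5.320) = 0.9193 + 0.0000 = 0.9193.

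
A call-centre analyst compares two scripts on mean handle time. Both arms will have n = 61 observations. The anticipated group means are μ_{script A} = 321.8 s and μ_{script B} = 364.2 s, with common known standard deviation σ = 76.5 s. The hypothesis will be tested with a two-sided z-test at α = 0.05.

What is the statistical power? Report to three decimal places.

Standardized effect: d = |μ_{script A} − μ_{script B}| / σ = |321.8 − 364.2| / 76.5 = 0.5542
Noncentrality parameter: λ = d·√(n/2) = 0.5542 × √(61/2) = 3.0609
Critical value for a two-sided test at α = 0.05: z_{α/2} = 1.960.
Power = Φ(λ − 1.960) + Φ(−λ − 1.960) = Φ(1.101) + Φ(-5.021) = 0.8645 + 0.0000 = 0.8645.

Power ≈ 0.865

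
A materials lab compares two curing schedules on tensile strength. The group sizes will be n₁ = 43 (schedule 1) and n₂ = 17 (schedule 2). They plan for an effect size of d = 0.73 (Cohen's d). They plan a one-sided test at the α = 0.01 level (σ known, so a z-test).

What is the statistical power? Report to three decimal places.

Power ≈ 0.588

Noncentrality parameter: δ = d / √(1/n₁ + 1/n₂) = 0.73 / √(1/43 + 1/17) = 2.5480
One-sided α = 0.01 → critical value z_{0.01} = 2.326.
Power = P(Z > 2.326 − δ) = Φ(0.222) = 0.5877.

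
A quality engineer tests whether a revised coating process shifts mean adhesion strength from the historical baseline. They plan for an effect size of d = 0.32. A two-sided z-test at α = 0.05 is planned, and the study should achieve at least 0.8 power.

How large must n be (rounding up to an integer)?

For power 0.8 need Φ(δ − z_{0.025}) = 0.8, so δ = z_{0.025} + z_{0.20} = 1.960 + 0.842 = 2.802.
(The Φ(−δ − z_{α/2}) term is vanishingly small for δ > 0 and is dropped in the standard sample-size formula.)
δ = d·√n ⇒ n = (δ/d)² = (2.802 / 0.32)² = 76.65.
Rounding up, n = 77.

n = 77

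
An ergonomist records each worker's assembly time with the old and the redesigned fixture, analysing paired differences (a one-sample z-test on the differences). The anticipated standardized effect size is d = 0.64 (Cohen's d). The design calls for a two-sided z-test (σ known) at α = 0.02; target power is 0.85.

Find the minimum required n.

n = 28

For power 0.85 need Φ(δ − z_{0.01}) = 0.85, so δ = z_{0.01} + z_{0.15} = 2.326 + 1.036 = 3.363.
(Ignoring the negligible lower-tail rejection probability gives the usual closed-form inversion.)
δ = d·√n ⇒ n = (δ/d)² = (3.363 / 0.64)² = 27.61.
Round up to the next whole unit.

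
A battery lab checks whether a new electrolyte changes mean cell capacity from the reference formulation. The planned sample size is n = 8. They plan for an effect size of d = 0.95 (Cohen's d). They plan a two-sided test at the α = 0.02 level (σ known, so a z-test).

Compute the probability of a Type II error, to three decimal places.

Noncentrality parameter: δ = d·√n = 0.95 × √8 = 2.6870
Two-sided α = 0.02 → critical value z_{0.01} = 2.326.
Power = Φ(δ − 2.326) + Φ(−δ − 2.326) = Φ(0.361) + Φ(-5.013) = 0.6408 + 0.0000 = 0.6408.
Type II error: β = 1 − power = 1 − 0.6408 = 0.3592.

β ≈ 0.359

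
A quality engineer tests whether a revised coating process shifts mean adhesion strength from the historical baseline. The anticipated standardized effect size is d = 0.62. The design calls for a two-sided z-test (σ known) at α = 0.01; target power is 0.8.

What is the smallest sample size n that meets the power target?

For power 0.8 need Φ(δ − z_{0.005}) = 0.8, so δ = z_{0.005} + z_{0.20} = 2.576 + 0.842 = 3.417.
(Ignoring the negligible lower-tail rejection probability gives the usual closed-form inversion.)
δ = d·√n ⇒ n = (δ/d)² = (3.417 / 0.62)² = 30.38.
Round up to the next whole unit.

n = 31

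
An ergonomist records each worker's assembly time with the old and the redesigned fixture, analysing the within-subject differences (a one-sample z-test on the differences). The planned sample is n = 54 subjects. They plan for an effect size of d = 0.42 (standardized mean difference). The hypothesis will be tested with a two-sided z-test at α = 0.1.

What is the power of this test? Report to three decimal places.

Noncentrality parameter: δ = d·√n = 0.42 × √54 = 3.0864
Two-sided α = 0.1 → critical value z_{0.05} = 1.645.
Power = Φ(δ − 1.645) + Φ(−δ − 1.645) = Φ(1.442) + Φ(-4.731) = 0.9253 + 0.0000 = 0.9253.

Power ≈ 0.925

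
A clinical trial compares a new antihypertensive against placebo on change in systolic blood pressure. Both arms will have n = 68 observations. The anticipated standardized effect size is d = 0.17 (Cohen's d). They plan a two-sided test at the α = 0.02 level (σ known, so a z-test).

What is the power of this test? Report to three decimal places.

Power ≈ 0.091

Noncentrality parameter: δ = d·√(n/2) = 0.17 × √(68/2) = 0.9913
Critical value for a two-sided test at α = 0.02: z_{α/2} = 2.326.
Power = Φ(δ − 2.326) + Φ(−δ − 2.326) = Φ(-1.335) + Φ(-3.318) = 0.0909 + 0.0005 = 0.0914.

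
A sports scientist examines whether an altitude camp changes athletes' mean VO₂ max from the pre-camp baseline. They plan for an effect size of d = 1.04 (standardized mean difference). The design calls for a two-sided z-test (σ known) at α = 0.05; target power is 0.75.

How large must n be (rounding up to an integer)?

Set Φ(δ − 1.960) = 0.75; then δ − 1.960 = Φ⁻¹(0.75) = 0.674, giving δ = 2.634.
(For δ > 0 the lower-tail rejection region contributes negligibly to power, so the one-term inversion is standard.)
δ = d·√n ⇒ n = (δ/d)² = (2.634 / 1.04)² = 6.42.
Rounding up, n = 7.

n = 7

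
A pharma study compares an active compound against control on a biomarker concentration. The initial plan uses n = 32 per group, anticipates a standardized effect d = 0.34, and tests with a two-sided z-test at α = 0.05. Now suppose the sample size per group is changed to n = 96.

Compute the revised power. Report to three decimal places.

With n = 96 per group: δ = d·√(n/2) = 0.34 × √(96/2) = 2.3556. Critical value z_{0.025} = 1.960.
Revised power = Φ(δ − 1.960) + Φ(−δ − 1.960) = Φ(0.396) + Φ(-4.316) = 0.6538 + 0.0000 = 0.6538.

Power ≈ 0.654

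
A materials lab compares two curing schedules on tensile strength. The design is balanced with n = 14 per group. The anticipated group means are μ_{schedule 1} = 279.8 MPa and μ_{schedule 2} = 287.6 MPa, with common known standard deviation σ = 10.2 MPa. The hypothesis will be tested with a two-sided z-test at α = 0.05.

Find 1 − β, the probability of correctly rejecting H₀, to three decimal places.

Power ≈ 0.525

Standardized effect: d = |μ_{schedule 1} − μ_{schedule 2}| / σ = |279.8 − 287.6| / 10.2 = 0.7647
Noncentrality parameter: λ = d·√(n/2) = 0.7647 × √(14/2) = 2.0232
Critical value for a two-sided test at α = 0.05: z_{α/2} = 1.960.
Power = Φ(λ − 1.960) + Φ(−λ − 1.960) = Φ(0.063) + Φ(-3.983) = 0.5252 + 0.0000 = 0.5253.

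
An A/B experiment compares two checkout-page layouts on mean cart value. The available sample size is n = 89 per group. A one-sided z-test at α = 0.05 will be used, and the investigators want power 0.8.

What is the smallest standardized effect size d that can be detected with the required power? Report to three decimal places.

Required noncentrality: δ = z_{0.05} + z_{0.20} = 1.645 + 0.842 = 2.486.
δ = d·√(n/2) ⇒ d = δ/√(n/2) = 2.486/√(89/2) = 0.3727.

d ≈ 0.373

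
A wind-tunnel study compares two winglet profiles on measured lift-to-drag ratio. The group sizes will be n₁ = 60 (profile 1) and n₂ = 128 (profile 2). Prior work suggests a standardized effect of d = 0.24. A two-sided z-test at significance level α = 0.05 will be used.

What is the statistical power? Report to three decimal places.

Noncentrality parameter: δ = d / √(1/n₁ + 1/n₂) = 0.24 / √(1/60 + 1/128) = 1.5340
Two-sided α = 0.05 → critical value z_{0.025} = 1.960.
Power = Φ(δ − 1.960) + Φ(−δ − 1.960) = Φ(-0.426) + Φ(-3.494) = 0.3351 + 0.0002 = 0.3353.

Power ≈ 0.335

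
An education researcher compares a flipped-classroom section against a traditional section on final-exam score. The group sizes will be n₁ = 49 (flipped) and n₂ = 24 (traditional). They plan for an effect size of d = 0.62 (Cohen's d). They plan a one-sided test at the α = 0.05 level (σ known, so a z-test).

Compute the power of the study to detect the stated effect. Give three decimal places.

Noncentrality parameter: δ = d / √(1/n₁ + 1/n₂) = 0.62 / √(1/49 + 1/24) = 2.4885
One-sided α = 0.05 → critical value z_{0.05} = 1.645.
Power = Φ(δ − 1.645) = Φ(0.844) = 0.8006.

Power ≈ 0.801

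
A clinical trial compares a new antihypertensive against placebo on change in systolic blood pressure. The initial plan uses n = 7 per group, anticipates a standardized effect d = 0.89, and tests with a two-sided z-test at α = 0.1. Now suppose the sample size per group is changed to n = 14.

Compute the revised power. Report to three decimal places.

With n = 14 per group: δ = d·√(n/2) = 0.89 × √(14/2) = 2.3547. Critical value z_{0.05} = 1.645.
Revised power = Φ(δ − 1.645) + Φ(−δ − 1.645) = Φ(0.710) + Φ(-4.000) = 0.7611 + 0.0000 = 0.7611.

Power ≈ 0.761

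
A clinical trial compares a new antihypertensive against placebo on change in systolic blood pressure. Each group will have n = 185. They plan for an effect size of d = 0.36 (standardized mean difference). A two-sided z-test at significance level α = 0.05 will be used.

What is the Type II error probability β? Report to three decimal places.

β ≈ 0.066

Noncentrality parameter: δ = d·√(n/2) = 0.36 × √(185/2) = 3.4624
Critical value for a two-sided test at α = 0.05: z_{α/2} = 1.960.
Power = Φ(δ − 1.960) + Φ(−δ − 1.960) = Φ(1.502) + Φ(-5.422) = 0.9335 + 0.0000 = 0.9335.
Type II error: β = 1 − power = 1 − 0.9335 = 0.0665.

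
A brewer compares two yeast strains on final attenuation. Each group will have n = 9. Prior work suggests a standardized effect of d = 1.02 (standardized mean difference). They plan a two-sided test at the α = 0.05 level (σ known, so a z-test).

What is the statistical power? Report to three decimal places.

Power ≈ 0.581

Noncentrality parameter: δ = d·√(n/2) = 1.02 × √(9/2) = 2.1637
Two-sided α = 0.05 → critical value z_{0.025} = 1.960.
Power = Φ(δ − 1.960) + Φ(−δ − 1.960) = Φ(0.204) + Φ(-4.124) = 0.5807 + 0.0000 = 0.5808.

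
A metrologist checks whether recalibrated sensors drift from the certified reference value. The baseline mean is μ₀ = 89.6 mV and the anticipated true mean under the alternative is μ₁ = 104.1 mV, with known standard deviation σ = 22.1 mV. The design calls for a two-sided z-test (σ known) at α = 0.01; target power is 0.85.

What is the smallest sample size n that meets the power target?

Standardized effect: d = |μ₁ − μ₀| / σ = |104.1 − 89.6| / 22.1 = 0.6561
For power 0.85 need Φ(δ − z_{0.005}) = 0.85, so δ = z_{0.005} + z_{0.15} = 2.576 + 1.036 = 3.612.
(For δ > 0 the lower-tail rejection region contributes negligibly to power, so the one-term inversion is standard.)
δ = d·√n ⇒ n = (δ/d)² = (3.612 / 0.6561)² = 30.31.
Round up to the next whole unit.

n = 31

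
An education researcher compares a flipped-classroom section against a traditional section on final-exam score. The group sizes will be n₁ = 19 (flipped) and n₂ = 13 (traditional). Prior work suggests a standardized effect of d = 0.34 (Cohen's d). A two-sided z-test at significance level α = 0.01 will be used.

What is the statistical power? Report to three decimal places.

Power ≈ 0.052

Noncentrality parameter: δ = d / √(1/n₁ + 1/n₂) = 0.34 / √(1/19 + 1/13) = 0.9446
Critical value for a two-sided test at α = 0.01: z_{α/2} = 2.576.
Power = Φ(δ − 2.576) + Φ(−δ − 2.576) = Φ(-1.631) + Φ(-3.520) = 0.0514 + 0.0002 = 0.0516.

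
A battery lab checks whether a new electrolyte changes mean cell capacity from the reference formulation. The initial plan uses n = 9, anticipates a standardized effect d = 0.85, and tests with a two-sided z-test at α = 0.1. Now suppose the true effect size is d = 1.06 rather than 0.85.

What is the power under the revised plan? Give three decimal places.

Power ≈ 0.938

With d = 1.06: δ = d·√n = 1.06 × √9 = 3.1800. Critical value z_{0.05} = 1.645.
Revised power = Φ(δ − 1.645) + Φ(−δ − 1.645) = Φ(1.535) + Φ(-4.825) = 0.9376 + 0.0000 = 0.9376.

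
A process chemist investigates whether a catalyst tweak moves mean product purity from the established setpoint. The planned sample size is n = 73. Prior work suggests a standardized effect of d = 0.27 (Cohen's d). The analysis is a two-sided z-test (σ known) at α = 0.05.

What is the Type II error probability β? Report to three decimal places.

β ≈ 0.364

Noncentrality parameter: δ = d·√n = 0.27 × √73 = 2.3069
Critical value for a two-sided test at α = 0.05: z_{α/2} = 1.960.
Power = Φ(δ − 1.960) + Φ(−δ − 1.960) = Φ(0.347) + Φ(-4.267) = 0.6357 + 0.0000 = 0.6357.
Type II error: β = 1 − power = 1 − 0.6357 = 0.3643.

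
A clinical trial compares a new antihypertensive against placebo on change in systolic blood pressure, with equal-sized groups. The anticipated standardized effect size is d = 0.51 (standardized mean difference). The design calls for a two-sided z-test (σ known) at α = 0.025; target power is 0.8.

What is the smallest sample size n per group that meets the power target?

For power 0.8 need Φ(δ − z_{0.0125}) = 0.8, so δ = z_{0.0125} + z_{0.20} = 2.241 + 0.842 = 3.083.
(For δ > 0 the lower-tail rejection region contributes negligibly to power, so the one-term inversion is standard.)
δ = d·√(n/2) ⇒ n = 2(δ/d)² = 2 × (3.083 / 0.51)² = 73.09.
Round up to the next whole unit.

n = 74 per group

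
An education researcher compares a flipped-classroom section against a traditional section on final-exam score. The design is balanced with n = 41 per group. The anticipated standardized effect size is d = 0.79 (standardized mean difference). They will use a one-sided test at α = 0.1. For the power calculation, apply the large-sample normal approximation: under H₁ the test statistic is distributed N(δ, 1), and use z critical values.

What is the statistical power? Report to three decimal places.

Noncentrality parameter: δ = d·√(n/2) = 0.79 × √(41/2) = 3.5769
One-sided α = 0.1 → critical value z_{0.1} = 1.282.
Power = P(Z > 1.282 − δ) = Φ(2.295) = 0.9891.

Power ≈ 0.989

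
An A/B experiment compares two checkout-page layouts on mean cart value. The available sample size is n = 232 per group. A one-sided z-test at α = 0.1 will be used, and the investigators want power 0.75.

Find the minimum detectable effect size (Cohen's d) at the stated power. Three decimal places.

d ≈ 0.182

Need Φ(δ − 1.282) = 0.75, so δ = 1.282 + 0.674 = 1.956.
δ = d·√(n/2) ⇒ d = δ/√(n/2) = 1.956/√(232/2) = 0.1816.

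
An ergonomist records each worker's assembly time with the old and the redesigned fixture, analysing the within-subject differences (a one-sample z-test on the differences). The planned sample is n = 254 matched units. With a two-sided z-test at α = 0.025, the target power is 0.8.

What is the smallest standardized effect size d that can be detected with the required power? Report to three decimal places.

Need Φ(δ − 2.241) = 0.8, so δ = 2.241 + 0.842 = 3.083.
(The second rejection-region term Φ(−δ − z_{α/2}) is negligible and dropped.)
δ = d·√n ⇒ d = δ/√n = 3.083/√254 = 0.1934.

d ≈ 0.193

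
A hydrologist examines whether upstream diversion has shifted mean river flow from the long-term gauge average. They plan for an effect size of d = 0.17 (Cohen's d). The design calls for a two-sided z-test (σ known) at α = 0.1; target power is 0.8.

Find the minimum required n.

For power 0.8 need Φ(δ − z_{0.05}) = 0.8, so δ = z_{0.05} + z_{0.20} = 1.645 + 0.842 = 2.486.
(The Φ(−δ − z_{α/2}) term is vanishingly small for δ > 0 and is dropped in the standard sample-size formula.)
δ = d·√n ⇒ n = (δ/d)² = (2.486 / 0.17)² = 213.93.
Round up to the next whole unit.

n = 214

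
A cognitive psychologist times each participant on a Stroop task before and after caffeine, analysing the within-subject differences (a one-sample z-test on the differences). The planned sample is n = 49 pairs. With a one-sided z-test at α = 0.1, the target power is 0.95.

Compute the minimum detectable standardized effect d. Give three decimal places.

Need Φ(δ − 1.282) = 0.95, so δ = 1.282 + 1.645 = 2.926.
δ = d·√n ⇒ d = δ/√n = 2.926/√49 = 0.4181.

d ≈ 0.418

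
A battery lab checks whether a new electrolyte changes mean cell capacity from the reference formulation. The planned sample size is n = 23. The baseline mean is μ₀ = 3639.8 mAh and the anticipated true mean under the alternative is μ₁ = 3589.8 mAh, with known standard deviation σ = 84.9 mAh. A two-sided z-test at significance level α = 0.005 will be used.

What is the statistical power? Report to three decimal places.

Power ≈ 0.507

Standardized effect: d = |μ₁ − μ₀| / σ = |3589.8 − 3639.8| / 84.9 = 0.5889
Noncentrality parameter: λ = d·√n = 0.5889 × √23 = 2.8244
Two-sided α = 0.005 → critical value z_{0.0025} = 2.807.
Power = Φ(λ − 2.807) + Φ(−λ − 2.807) = Φ(0.017) + Φ(-5.631) = 0.5069 + 0.0000 = 0.5069.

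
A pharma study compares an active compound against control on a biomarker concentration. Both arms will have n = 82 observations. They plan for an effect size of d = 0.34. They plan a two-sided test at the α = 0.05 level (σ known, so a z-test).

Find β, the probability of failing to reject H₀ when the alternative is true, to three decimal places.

β ≈ 0.414

Noncentrality parameter: λ = d·√(n/2) = 0.34 × √(82/2) = 2.1771
Two-sided α = 0.05 → critical value z_{0.025} = 1.960.
Power = Φ(λ − 1.960) + Φ(−λ − 1.960) = Φ(0.217) + Φ(-4.137) = 0.5859 + 0.0000 = 0.5860.
Type II error: β = 1 − power = 1 − 0.5860 = 0.4140.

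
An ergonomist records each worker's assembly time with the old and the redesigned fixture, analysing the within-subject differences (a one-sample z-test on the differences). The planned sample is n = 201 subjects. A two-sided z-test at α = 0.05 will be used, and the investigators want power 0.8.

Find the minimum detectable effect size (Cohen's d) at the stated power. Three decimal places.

Need Φ(δ − 1.960) = 0.8, so δ = 1.960 + 0.842 = 2.802.
(Lower-tail contribution to power is negligible for δ > 0.)
δ = d·√n ⇒ d = δ/√n = 2.802/√201 = 0.1976.

d ≈ 0.198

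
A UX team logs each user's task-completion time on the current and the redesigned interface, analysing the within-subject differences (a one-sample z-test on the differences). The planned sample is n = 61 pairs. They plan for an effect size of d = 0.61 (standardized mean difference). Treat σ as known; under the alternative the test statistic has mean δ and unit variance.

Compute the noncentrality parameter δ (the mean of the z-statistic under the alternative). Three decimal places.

δ ≈ 4.764

The noncentrality parameter scales effect size by the design's sample-size factor: δ = d·√n = 0.61 × √61 = 4.7643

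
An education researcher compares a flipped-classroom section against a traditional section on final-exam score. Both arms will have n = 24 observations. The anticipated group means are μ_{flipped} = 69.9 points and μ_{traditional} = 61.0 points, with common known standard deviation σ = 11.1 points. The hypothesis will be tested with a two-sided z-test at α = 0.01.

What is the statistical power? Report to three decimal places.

Standardized effect: d = |μ_{flipped} − μ_{traditional}| / σ = |69.9 − 61.0| / 11.1 = 0.8018
Noncentrality parameter: λ = d·√(n/2) = 0.8018 × √(24/2) = 2.7775
Critical value for a two-sided test at α = 0.01: z_{α/2} = 2.576.
Power = Φ(λ − 2.576) + Φ(−λ − 2.576) = Φ(0.202) + Φ(-5.353) = 0.5799 + 0.0000 = 0.5799.

Power ≈ 0.580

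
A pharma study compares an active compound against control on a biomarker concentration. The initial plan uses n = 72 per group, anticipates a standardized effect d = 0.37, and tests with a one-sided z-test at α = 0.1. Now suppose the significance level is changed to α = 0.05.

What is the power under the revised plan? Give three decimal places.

Power ≈ 0.717

δ = d·√(n/2) = 0.37 × √(72/2) = 2.2200 (unchanged). New critical value: z_{0.05} = 1.645.
Revised power = P(Z > 1.645 − δ) = Φ(0.575) = 0.7174.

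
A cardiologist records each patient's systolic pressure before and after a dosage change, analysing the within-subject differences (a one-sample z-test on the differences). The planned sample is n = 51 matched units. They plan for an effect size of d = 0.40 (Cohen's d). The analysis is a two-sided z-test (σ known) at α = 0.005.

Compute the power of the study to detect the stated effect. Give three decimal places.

Power ≈ 0.520

Noncentrality parameter: λ = d·√n = 0.40 × √51 = 2.8566
Two-sided α = 0.005 → critical value z_{0.0025} = 2.807.
Power = Φ(λ − 2.807) + Φ(−λ − 2.807) = Φ(0.050) + Φ(-5.664) = 0.5198 + 0.0000 = 0.5198.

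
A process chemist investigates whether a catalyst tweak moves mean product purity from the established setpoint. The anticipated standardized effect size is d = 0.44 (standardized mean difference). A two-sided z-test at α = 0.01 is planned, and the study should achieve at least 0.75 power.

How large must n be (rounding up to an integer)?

For power 0.75 need Φ(δ − z_{0.005}) = 0.75, so δ = z_{0.005} + z_{0.25} = 2.576 + 0.674 = 3.250.
(For δ > 0 the lower-tail rejection region contributes negligibly to power, so the one-term inversion is standard.)
δ = d·√n ⇒ n = (δ/d)² = (3.250 / 0.44)² = 54.57.
Rounding up, n = 55.

n = 55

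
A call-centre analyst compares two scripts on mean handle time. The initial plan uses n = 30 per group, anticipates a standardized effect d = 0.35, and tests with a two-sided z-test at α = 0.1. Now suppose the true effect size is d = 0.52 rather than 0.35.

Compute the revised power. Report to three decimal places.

With d = 0.52: δ = d·√(n/2) = 0.52 × √(30/2) = 2.0140. Critical value z_{0.05} = 1.645.
Revised power = Φ(δ − 1.645) + Φ(−δ − 1.645) = Φ(0.369) + Φ(-3.659) = 0.6440 + 0.0001 = 0.6441.

Power ≈ 0.644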